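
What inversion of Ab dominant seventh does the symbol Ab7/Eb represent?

second inversion

Ab7/Eb means Ab dominant seventh with Eb in the bass. Eb is the fifth of Ab dominant seventh (Ab–C–Eb–Gb), so this is second inversion.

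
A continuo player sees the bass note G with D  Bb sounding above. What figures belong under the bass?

The notes G, D, Bb stack in thirds as G–Bb–D — a G minor triad. The bass G is the root, so this is root position: figured 5/3.

5/3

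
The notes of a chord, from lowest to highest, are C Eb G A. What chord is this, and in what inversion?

A half-diminished seventh, first inversion

Reducing to letter names: C, Eb, G, A. These stack in thirds as A–C–Eb–G — an A half-diminished seventh chord.
With the third (C) in the bass, the chord is in first inversion (figured bass 6/5).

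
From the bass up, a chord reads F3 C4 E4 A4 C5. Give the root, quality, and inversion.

Reducing to letter names: F, C, E, A. These stack in thirds as F–A–C–E — an F major seventh chord.
The lowest note is F, the root of the chord, so this is root position (figured bass 7).

F major seventh, root position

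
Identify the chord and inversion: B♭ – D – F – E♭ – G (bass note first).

The pitch classes Bb, D, F, Eb, G arrange in thirds as Eb–G–Bb–D–F: an Eb major ninth chord.
With the fifth (Bb) in the bass, the chord is in second inversion.

Eb major ninth, second inversion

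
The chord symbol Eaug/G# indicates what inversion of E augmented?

Eaug/G# means E augmented with G# in the bass. G# is the third of E augmented (E–G#–B#), so this is first inversion.

first inversion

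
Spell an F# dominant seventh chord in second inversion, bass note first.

C#, E, F#, A#

F# dominant seventh is F#–A#–C#–E. Second inversion puts the fifth (C#) in the bass, with the remaining tones above: C#, E, F#, A#.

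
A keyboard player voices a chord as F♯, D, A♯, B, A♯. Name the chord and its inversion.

The distinct note names are F#, D, A#, B. Stacked in thirds they read B–D–F#–A#, which is a minor-major seventh chord on B.
With the fifth (F#) in the bass, the chord is in second inversion (figured bass 4/3).

B minor-major seventh, second inversion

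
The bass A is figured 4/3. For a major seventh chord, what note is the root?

D

The figures 4/3 mean the fifth of the chord is in the bass. If A is the fifth of a major seventh chord, the root is D (chord tones D–F#–A–C#).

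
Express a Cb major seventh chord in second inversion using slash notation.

Cbmaj7/Gb

Second inversion of Cb major seventh has the fifth (Gb) in the bass. As a slash chord: Cbmaj7/Gb.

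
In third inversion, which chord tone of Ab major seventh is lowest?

Ab major seventh is Ab–C–Eb–G. Third inversion places the seventh in the bass: G.

G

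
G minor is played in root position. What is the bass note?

G

G minor is G–Bb–D. Root position places the root in the bass: G.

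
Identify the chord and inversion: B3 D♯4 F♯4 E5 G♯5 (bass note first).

E major ninth, second inversion

The pitch classes B, D#, F#, E, G# arrange in thirds as E–G#–B–D#–F#: an E major ninth chord.
The lowest note is B, the fifth of the chord, so this is second inversion.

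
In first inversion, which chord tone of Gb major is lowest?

Gb major is Gb–Bb–Db. First inversion places the third in the bass: Bb.

Bb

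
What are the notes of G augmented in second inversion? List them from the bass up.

D#, G, B

The chord tones are G–B–D#. With the fifth (D#) lowest for second inversion: D#, G, B.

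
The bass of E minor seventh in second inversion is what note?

B

The fifth of E minor seventh (E–G–B–D) is B; that is the bass in second inversion.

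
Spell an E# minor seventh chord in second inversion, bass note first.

Spelling E# minor seventh: E#–G#–B#–D#. In second inversion the fifth is bass, giving B#, D#, E#, G# from the bottom.

B#, D#, E#, G#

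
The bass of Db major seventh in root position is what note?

In root position the root is lowest. For Db major seventh (Db–F–Ab–C) that is Db.

Db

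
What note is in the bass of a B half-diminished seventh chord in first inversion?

In first inversion the third is lowest. For B half-diminished seventh (B–D–F–A) that is D.

D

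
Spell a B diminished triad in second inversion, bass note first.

Spelling B diminished: B–D–F. In second inversion the fifth is bass, giving F, B, D from the bottom.

F, B, D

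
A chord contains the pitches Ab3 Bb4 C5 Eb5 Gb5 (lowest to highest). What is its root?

Reordering Ab, Bb, C, Eb, Gb into stacked thirds gives Ab–C–Eb–Gb–Bb; the bottom of that stack, Ab, is the root.

Ab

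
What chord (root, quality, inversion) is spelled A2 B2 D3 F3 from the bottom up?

Reducing to letter names: A, B, D, F. These stack in thirds as B–D–F–A — a B half-diminished seventh chord.
A is the seventh of B half-diminished seventh; seventh in the bass means third inversion (figured bass 4/2).

B half-diminished seventh, third inversion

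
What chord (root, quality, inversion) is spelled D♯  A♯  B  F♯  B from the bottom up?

B major seventh, first inversion

Reducing to letter names: D#, A#, B, F#. These stack in thirds as B–D#–F#–A# — a B major seventh chord.
With the third (D#) in the bass, the chord is in first inversion (figured bass 6/5).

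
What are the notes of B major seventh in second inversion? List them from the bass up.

The chord tones are B–D#–F#–A#. With the fifth (F#) lowest for second inversion: F#, A#, B, D#.

F#, A#, B, D#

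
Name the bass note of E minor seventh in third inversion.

E minor seventh is E–G–B–D. Third inversion places the seventh in the bass: D.

D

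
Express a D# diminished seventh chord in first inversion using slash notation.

First inversion of D# diminished seventh has the third (F#) in the bass. As a slash chord: D#dim7/F#.

D#dim7/F#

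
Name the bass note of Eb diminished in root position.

In root position the root is lowest. For Eb diminished (Eb–Gb–Bbb) that is Eb.

Eb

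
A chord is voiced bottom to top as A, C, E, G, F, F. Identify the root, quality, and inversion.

F major ninth, first inversion

Reducing to letter names: A, C, E, G, F. These stack in thirds as F–A–C–E–G — an F major ninth chord.
With the third (A) in the bass, the chord is in first inversion.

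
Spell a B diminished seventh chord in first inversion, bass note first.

The chord tones are B–D–F–Ab. With the third (D) lowest for first inversion: D, F, Ab, B.

D, F, Ab, B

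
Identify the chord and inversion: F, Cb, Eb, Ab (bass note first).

The pitch classes F, Cb, Eb, Ab arrange in thirds as F–Ab–Cb–Eb: an F half-diminished seventh chord.
The lowest note is F, the root of the chord, so this is root position (figured bass 7).

F half-diminished seventh, root position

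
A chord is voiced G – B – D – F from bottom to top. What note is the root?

G

The distinct letter names are G, B, D, F. Arranged as a stack of thirds they read G–B–D–F, so G is the root (a G dominant seventh chord).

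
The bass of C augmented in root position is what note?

C

C augmented is C–E–G#. Root position places the root in the bass: C.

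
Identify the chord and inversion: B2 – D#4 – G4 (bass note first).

G augmented, first inversion

The pitch classes B, D#, G arrange in thirds as G–B–D#: a G augmented triad.
The lowest note is B, the third of the chord, so this is first inversion (figured bass 6).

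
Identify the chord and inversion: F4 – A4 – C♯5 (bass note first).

F augmented, root position

The pitch classes F, A, C# arrange in thirds as F–A–C#: an F augmented triad.
F is the root of F augmented; root in the bass means root position (figured bass 5/3).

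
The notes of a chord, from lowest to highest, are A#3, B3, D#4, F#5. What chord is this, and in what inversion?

The distinct note names are A#, B, D#, F#. Stacked in thirds they read B–D#–F#–A#, which is a major seventh chord on B.
A# is the seventh of B major seventh; seventh in the bass means third inversion (figured bass 4/2).

B major seventh, third inversion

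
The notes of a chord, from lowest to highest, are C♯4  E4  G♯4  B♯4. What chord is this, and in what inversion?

C# minor-major seventh, root position

The distinct note names are C#, E, G#, B#. Stacked in thirds they read C#–E–G#–B#, which is a minor-major seventh chord on C#.
C# is the root of C# minor-major seventh; root in the bass means root position (figured bass 7).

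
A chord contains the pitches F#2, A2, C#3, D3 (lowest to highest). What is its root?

Reordering F#, A, C#, D into stacked thirds gives D–F#–A–C#; the bottom of that stack, D, is the root.

D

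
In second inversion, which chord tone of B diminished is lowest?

F

In second inversion the fifth is lowest. For B diminished (B–D–F) that is F.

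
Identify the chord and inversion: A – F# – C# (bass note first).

F# minor, first inversion

The pitch classes A, F#, C# arrange in thirds as F#–A–C#: an F# minor triad.
With the third (A) in the bass, the chord is in first inversion (figured bass 6).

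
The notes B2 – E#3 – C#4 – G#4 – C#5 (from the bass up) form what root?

The distinct letter names are B, E#, C#, G#. Arranged as a stack of thirds they read C#–E#–G#–B, so C# is the root (a C# dominant seventh chord).

C#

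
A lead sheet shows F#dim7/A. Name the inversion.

first inversion

F#dim7/A means F# diminished seventh with A in the bass. A is the third of F# diminished seventh (F#–A–C–Eb), so this is first inversion.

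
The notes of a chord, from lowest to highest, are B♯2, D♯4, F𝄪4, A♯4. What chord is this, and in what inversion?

B# minor seventh, root position

The pitch classes B#, D#, F##, A# arrange in thirds as B#–D#–F##–A#: a B# minor seventh chord.
B# is the root of B# minor seventh; root in the bass means root position (figured bass 7).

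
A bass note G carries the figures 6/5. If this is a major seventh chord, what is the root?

Eb

The figures 6/5 mean the third of the chord is in the bass. If G is the third of a major seventh chord, the root is Eb (chord tones Eb–G–Bb–D).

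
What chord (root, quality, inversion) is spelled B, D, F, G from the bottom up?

Reducing to letter names: B, D, F, G. These stack in thirds as G–B–D–F — a G dominant seventh chord.
B is the third of G dominant seventh; third in the bass means first inversion (figured bass 6/5).

G dominant seventh, first inversion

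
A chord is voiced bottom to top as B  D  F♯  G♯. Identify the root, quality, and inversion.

G# half-diminished seventh, first inversion

Reducing to letter names: B, D, F#, G#. These stack in thirds as G#–B–D–F# — a G# half-diminished seventh chord.
With the third (B) in the bass, the chord is in first inversion (figured bass 6/5).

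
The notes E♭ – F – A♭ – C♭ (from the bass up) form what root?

F

Reordering Eb, F, Ab, Cb into stacked thirds gives F–Ab–Cb–Eb; the bottom of that stack, F, is the root.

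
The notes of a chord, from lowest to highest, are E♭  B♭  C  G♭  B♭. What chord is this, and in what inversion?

The pitch classes Eb, Bb, C, Gb arrange in thirds as C–Eb–Gb–Bb: a C half-diminished seventh chord.
Eb is the third of C half-diminished seventh; third in the bass means first inversion (figured bass 6/5).

C half-diminished seventh, first inversion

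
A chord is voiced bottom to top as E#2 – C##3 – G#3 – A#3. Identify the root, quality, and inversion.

The distinct note names are E#, C##, G#, A#. Stacked in thirds they read A#–C##–E#–G#, which is a dominant seventh chord on A#.
With the fifth (E#) in the bass, the chord is in second inversion (figured bass 4/3).

A# dominant seventh, second inversion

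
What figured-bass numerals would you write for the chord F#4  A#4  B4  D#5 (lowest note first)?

4/3

The notes F#, A#, B, D# stack in thirds as B–D#–F#–A# — a B major seventh chord. The bass F# is the fifth, so this is second inversion: figured 4/3.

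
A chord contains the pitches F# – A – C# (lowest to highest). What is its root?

The distinct letter names are F#, A, C#. Arranged as a stack of thirds they read F#–A–C#, so F# is the root (an F# minor triad).

F#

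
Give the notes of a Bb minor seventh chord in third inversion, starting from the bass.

Spelling Bb minor seventh: Bb–Db–F–Ab. In third inversion the seventh is bass, giving Ab, Bb, Db, F from the bottom.

Ab, Bb, Db, F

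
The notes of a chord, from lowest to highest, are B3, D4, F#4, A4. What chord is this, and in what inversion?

The distinct note names are B, D, F#, A. Stacked in thirds they read B–D–F#–A, which is a minor seventh chord on B.
With the root (B) in the bass, the chord is in root position (figured bass 7).

B minor seventh, root position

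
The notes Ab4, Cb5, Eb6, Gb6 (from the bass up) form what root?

Ab

Ab, Cb, Eb, Gb are the tones of an Ab minor seventh chord (Ab–Cb–Eb–Gb), making Ab the root.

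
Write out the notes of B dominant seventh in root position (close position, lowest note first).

B, D#, F#, A

B dominant seventh is B–D#–F#–A. Root position puts the root (B) in the bass, with the remaining tones above: B, D#, F#, A.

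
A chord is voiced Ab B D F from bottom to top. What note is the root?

B

The distinct letter names are Ab, B, D, F. Arranged as a stack of thirds they read B–D–F–Ab, so B is the root (a B diminished seventh chord).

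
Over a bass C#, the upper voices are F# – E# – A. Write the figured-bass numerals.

The notes C#, F#, E#, A stack in thirds as F#–A–C#–E# — an F# minor-major seventh chord. The bass C# is the fifth, so this is second inversion: figured 4/3.

4/3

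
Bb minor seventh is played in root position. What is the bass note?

Bb

Bb minor seventh is Bb–Db–F–Ab. Root position places the root in the bass: Bb.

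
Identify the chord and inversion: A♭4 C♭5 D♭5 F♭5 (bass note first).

Db minor seventh, second inversion

Reducing to letter names: Ab, Cb, Db, Fb. These stack in thirds as Db–Fb–Ab–Cb — a Db minor seventh chord.
Ab is the fifth of Db minor seventh; fifth in the bass means second inversion (figured bass 4/3).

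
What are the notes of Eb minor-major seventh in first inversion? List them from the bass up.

Gb, Bb, D, Eb

Eb minor-major seventh is Eb–Gb–Bb–D. First inversion puts the third (Gb) in the bass, with the remaining tones above: Gb, Bb, D, Eb.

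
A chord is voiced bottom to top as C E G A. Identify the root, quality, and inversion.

A minor seventh, first inversion

The distinct note names are C, E, G, A. Stacked in thirds they read A–C–E–G, which is a minor seventh chord on A.
The lowest note is C, the third of the chord, so this is first inversion (figured bass 6/5).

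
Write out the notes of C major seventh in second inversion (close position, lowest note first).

G, B, C, E

C major seventh is C–E–G–B. Second inversion puts the fifth (G) in the bass, with the remaining tones above: G, B, C, E.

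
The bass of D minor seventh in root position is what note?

D

The root of D minor seventh (D–F–A–C) is D; that is the bass in root position.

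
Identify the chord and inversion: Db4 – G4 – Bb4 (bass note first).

Reducing to letter names: Db, G, Bb. These stack in thirds as G–Bb–Db — a G diminished triad.
With the fifth (Db) in the bass, the chord is in second inversion (figured bass 6/4).

G diminished, second inversion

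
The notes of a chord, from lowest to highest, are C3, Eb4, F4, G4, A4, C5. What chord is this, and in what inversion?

Reducing to letter names: C, Eb, F, G, A. These stack in thirds as F–A–C–Eb–G — an F dominant ninth chord.
With the fifth (C) in the bass, the chord is in second inversion.

F dominant ninth, second inversion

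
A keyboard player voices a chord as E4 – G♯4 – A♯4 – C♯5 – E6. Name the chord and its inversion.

A# half-diminished seventh, second inversion

The distinct note names are E, G#, A#, C#. Stacked in thirds they read A#–C#–E–G#, which is a half-diminished seventh chord on A#.
The lowest note is E, the fifth of the chord, so this is second inversion (figured bass 4/3).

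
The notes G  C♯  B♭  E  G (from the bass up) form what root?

C#

G, C#, Bb, E are the tones of a C# diminished seventh chord (C#–E–G–Bb), making C# the root.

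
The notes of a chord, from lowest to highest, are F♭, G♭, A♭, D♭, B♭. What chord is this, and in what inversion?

Reducing to letter names: Fb, Gb, Ab, Db, Bb. These stack in thirds as Gb–Bb–Db–Fb–Ab — a Gb dominant ninth chord.
The lowest note is Fb, the seventh of the chord, so this is third inversion.

Gb dominant ninth, third inversion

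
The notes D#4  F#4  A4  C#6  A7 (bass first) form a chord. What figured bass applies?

7

The notes D#, F#, A, C# stack in thirds as D#–F#–A–C# — a D# half-diminished seventh chord. The bass D# is the root, so this is root position: figured 7.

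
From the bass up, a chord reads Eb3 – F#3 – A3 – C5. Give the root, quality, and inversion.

F# diminished seventh, third inversion

The distinct note names are Eb, F#, A, C. Stacked in thirds they read F#–A–C–Eb, which is a diminished seventh chord on F#.
Eb is the seventh of F# diminished seventh; seventh in the bass means third inversion (figured bass 4/2).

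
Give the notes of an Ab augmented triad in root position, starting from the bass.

Spelling Ab augmented: Ab–C–E. In root position the root is bass, giving Ab, C, E from the bottom.

Ab, C, E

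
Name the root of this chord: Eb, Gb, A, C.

A

Eb, Gb, A, C are the tones of an A diminished seventh chord (A–C–Eb–Gb), making A the root.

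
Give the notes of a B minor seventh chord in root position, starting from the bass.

Spelling B minor seventh: B–D–F#–A. In root position the root is bass, giving B, D, F#, A from the bottom.

B, D, F#, A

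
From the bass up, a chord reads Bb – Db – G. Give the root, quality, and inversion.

Reducing to letter names: Bb, Db, G. These stack in thirds as G–Bb–Db — a G diminished triad.
Bb is the third of G diminished; third in the bass means first inversion (figured bass 6).

G diminished, first inversion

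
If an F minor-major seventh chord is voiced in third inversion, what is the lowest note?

E

The seventh of F minor-major seventh (F–Ab–C–E) is E; that is the bass in third inversion.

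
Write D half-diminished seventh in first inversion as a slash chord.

First inversion of D half-diminished seventh has the third (F) in the bass. As a slash chord: Dø7/F.

Dø7/F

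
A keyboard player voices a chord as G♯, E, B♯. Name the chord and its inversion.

The pitch classes G#, E, B# arrange in thirds as E–G#–B#: an E augmented triad.
G# is the third of E augmented; third in the bass means first inversion (figured bass 6).

E augmented, first inversion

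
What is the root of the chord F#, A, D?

D

The distinct letter names are F#, A, D. Arranged as a stack of thirds they read D–F#–A, so D is the root (a D major triad).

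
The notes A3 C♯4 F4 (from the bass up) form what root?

F

Reordering A, C#, F into stacked thirds gives F–A–C#; the bottom of that stack, F, is the root.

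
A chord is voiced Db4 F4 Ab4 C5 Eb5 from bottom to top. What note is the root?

Reordering Db, F, Ab, C, Eb into stacked thirds gives Db–F–Ab–C–Eb; the bottom of that stack, Db, is the root.

Db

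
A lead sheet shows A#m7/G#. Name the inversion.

A#m7/G# means A# minor seventh with G# in the bass. G# is the seventh of A# minor seventh (A#–C#–E#–G#), so this is third inversion.

third inversion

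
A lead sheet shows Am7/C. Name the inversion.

Am7/C means A minor seventh with C in the bass. C is the third of A minor seventh (A–C–E–G), so this is first inversion.

first inversion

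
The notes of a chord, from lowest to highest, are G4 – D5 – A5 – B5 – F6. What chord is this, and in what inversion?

The pitch classes G, D, A, B, F arrange in thirds as G–B–D–F–A: a G dominant ninth chord.
The lowest note is G, the root of the chord, so this is root position.

G dominant ninth, root position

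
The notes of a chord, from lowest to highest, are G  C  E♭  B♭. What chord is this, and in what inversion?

C minor seventh, second inversion

The distinct note names are G, C, Eb, Bb. Stacked in thirds they read C–Eb–G–Bb, which is a minor seventh chord on C.
The lowest note is G, the fifth of the chord, so this is second inversion (figured bass 4/3).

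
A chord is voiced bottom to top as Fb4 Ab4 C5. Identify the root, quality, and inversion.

Reducing to letter names: Fb, Ab, C. These stack in thirds as Fb–Ab–C — an Fb augmented triad.
With the root (Fb) in the bass, the chord is in root position (figured bass 5/3).

Fb augmented, root position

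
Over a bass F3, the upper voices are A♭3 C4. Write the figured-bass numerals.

5/3

The notes F, Ab, C stack in thirds as F–Ab–C — an F minor triad. The bass F is the root, so this is root position: figured 5/3.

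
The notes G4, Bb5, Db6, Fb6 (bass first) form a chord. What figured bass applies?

The notes G, Bb, Db, Fb stack in thirds as G–Bb–Db–Fb — a G diminished seventh chord. The bass G is the root, so this is root position: figured 7.

7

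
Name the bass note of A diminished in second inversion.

Eb

The fifth of A diminished (A–C–Eb) is Eb; that is the bass in second inversion.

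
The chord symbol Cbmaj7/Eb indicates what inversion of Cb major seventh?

first inversion

Cbmaj7/Eb means Cb major seventh with Eb in the bass. Eb is the third of Cb major seventh (Cb–Eb–Gb–Bb), so this is first inversion.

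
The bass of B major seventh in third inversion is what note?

A#

In third inversion the seventh is lowest. For B major seventh (B–D#–F#–A#) that is A#.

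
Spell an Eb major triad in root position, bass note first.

Spelling Eb major: Eb–G–Bb. In root position the root is bass, giving Eb, G, Bb from the bottom.

Eb, G, Bb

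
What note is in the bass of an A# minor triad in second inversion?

E#

A# minor is A#–C#–E#. Second inversion places the fifth in the bass: E#.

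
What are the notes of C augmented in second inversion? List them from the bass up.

G#, C, E

The chord tones are C–E–G#. With the fifth (G#) lowest for second inversion: G#, C, E.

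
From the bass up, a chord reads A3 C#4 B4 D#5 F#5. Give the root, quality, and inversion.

The pitch classes A, C#, B, D#, F# arrange in thirds as B–D#–F#–A–C#: a B dominant ninth chord.
With the seventh (A) in the bass, the chord is in third inversion.

B dominant ninth, third inversion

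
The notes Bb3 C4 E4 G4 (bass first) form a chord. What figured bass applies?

The notes Bb, C, E, G stack in thirds as C–E–G–Bb — a C dominant seventh chord. The bass Bb is the seventh, so this is third inversion: figured 4/2.

4/2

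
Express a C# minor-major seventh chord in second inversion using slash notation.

C#m(maj7)/G#

Second inversion of C# minor-major seventh has the fifth (G#) in the bass. As a slash chord: C#m(maj7)/G#.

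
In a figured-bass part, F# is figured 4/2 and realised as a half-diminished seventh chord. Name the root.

The figures 4/2 mean the seventh of the chord is in the bass. If F# is the seventh of a half-diminished seventh chord, the root is G# (chord tones G#–B–D–F#).

G#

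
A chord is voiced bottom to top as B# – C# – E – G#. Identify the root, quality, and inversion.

C# minor-major seventh, third inversion

The distinct note names are B#, C#, E, G#. Stacked in thirds they read C#–E–G#–B#, which is a minor-major seventh chord on C#.
The lowest note is B#, the seventh of the chord, so this is third inversion (figured bass 4/2).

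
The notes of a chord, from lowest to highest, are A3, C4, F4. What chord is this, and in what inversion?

F major, first inversion

The distinct note names are A, C, F. Stacked in thirds they read F–A–C, which is a major triad on F.
The lowest note is A, the third of the chord, so this is first inversion (figured bass 6).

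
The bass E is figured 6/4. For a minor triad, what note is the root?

A

The figures 6/4 mean the fifth of the chord is in the bass. If E is the fifth of a minor triad, the root is A (chord tones A–C–E).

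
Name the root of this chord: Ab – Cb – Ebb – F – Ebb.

Ab, Cb, Ebb, F are the tones of an F diminished seventh chord (F–Ab–Cb–Ebb), making F the root.

F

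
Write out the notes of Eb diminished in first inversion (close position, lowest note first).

Eb diminished is Eb–Gb–Bbb. First inversion puts the third (Gb) in the bass, with the remaining tones above: Gb, Bbb, Eb.

Gb, Bbb, Eb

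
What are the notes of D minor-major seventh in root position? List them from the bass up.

The chord tones are D–F–A–C#. With the root (D) lowest for root position: D, F, A, C#.

D, F, A, C#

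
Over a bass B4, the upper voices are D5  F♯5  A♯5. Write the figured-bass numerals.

7

The notes B, D, F#, A# stack in thirds as B–D–F#–A# — a B minor-major seventh chord. The bass B is the root, so this is root position: figured 7.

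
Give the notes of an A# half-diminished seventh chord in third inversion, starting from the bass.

The chord tones are A#–C#–E–G#. With the seventh (G#) lowest for third inversion: G#, A#, C#, E.

G#, A#, C#, E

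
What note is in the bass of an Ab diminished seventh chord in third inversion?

Ab diminished seventh is Ab–Cb–Ebb–Gbb. Third inversion places the seventh in the bass: Gbb.

Gbb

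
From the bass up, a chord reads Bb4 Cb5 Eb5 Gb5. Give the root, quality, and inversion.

Cb major seventh, third inversion

The pitch classes Bb, Cb, Eb, Gb arrange in thirds as Cb–Eb–Gb–Bb: a Cb major seventh chord.
Bb is the seventh of Cb major seventh; seventh in the bass means third inversion (figured bass 4/2).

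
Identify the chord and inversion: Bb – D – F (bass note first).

The pitch classes Bb, D, F arrange in thirds as Bb–D–F: a Bb major triad.
Bb is the root of Bb major; root in the bass means root position (figured bass 5/3).

Bb major, root position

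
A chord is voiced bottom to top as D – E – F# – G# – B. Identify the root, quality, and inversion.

The distinct note names are D, E, F#, G#, B. Stacked in thirds they read E–G#–B–D–F#, which is a dominant ninth chord on E.
D is the seventh of E dominant ninth; seventh in the bass means third inversion.

E dominant ninth, third inversion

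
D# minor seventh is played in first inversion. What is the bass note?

F#

D# minor seventh is D#–F#–A#–C#. First inversion places the third in the bass: F#.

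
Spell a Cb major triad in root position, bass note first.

The chord tones are Cb–Eb–Gb. With the root (Cb) lowest for root position: Cb, Eb, Gb.

Cb, Eb, Gb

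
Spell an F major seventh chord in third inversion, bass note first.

E, F, A, C

F major seventh is F–A–C–E. Third inversion puts the seventh (E) in the bass, with the remaining tones above: E, F, A, C.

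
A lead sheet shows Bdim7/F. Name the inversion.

second inversion

Bdim7/F means B diminished seventh with F in the bass. F is the fifth of B diminished seventh (B–D–F–Ab), so this is second inversion.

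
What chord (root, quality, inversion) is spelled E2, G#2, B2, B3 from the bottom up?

Reducing to letter names: E, G#, B. These stack in thirds as E–G#–B — an E major triad.
E is the root of E major; root in the bass means root position (figured bass 5/3).

E major, root position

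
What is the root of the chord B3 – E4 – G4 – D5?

The distinct letter names are B, E, G, D. Arranged as a stack of thirds they read E–G–B–D, so E is the root (an E minor seventh chord).

E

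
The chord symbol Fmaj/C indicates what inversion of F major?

second inversion

Fmaj/C means F major with C in the bass. C is the fifth of F major (F–A–C), so this is second inversion.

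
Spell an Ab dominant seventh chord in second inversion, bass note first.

Eb, Gb, Ab, C

Spelling Ab dominant seventh: Ab–C–Eb–Gb. In second inversion the fifth is bass, giving Eb, Gb, Ab, C from the bottom.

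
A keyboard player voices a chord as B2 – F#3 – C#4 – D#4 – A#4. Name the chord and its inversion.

The pitch classes B, F#, C#, D#, A# arrange in thirds as B–D#–F#–A#–C#: a B major ninth chord.
With the root (B) in the bass, the chord is in root position.

B major ninth, root position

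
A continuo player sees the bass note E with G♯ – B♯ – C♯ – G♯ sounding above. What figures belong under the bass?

The notes E, G#, B#, C# stack in thirds as C#–E–G#–B# — a C# minor-major seventh chord. The bass E is the third, so this is first inversion: figured 6/5.

6/5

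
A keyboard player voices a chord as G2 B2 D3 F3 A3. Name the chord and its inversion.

G dominant ninth, root position

The distinct note names are G, B, D, F, A. Stacked in thirds they read G–B–D–F–A, which is a dominant ninth chord on G.
The lowest note is G, the root of the chord, so this is root position.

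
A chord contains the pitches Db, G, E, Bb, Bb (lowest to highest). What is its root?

Db, G, E, Bb are the tones of an E diminished seventh chord (E–G–Bb–Db), making E the root.

E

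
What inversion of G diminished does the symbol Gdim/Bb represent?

Gdim/Bb means G diminished with Bb in the bass. Bb is the third of G diminished (G–Bb–Db), so this is first inversion.

first inversion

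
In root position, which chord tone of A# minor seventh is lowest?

A#

A# minor seventh is A#–C#–E#–G#. Root position places the root in the bass: A#.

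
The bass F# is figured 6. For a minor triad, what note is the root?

The figures 6 mean the third of the chord is in the bass. If F# is the third of a minor triad, the root is D# (chord tones D#–F#–A#).

D#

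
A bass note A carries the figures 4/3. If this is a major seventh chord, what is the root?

The figures 4/3 mean the fifth of the chord is in the bass. If A is the fifth of a major seventh chord, the root is D (chord tones D–F#–A–C#).

D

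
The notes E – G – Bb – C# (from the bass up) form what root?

C#

The distinct letter names are E, G, Bb, C#. Arranged as a stack of thirds they read C#–E–G–Bb, so C# is the root (a C# diminished seventh chord).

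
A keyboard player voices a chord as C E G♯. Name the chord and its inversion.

The pitch classes C, E, G# arrange in thirds as C–E–G#: a C augmented triad.
The lowest note is C, the root of the chord, so this is root position (figured bass 5/3).

C augmented, root position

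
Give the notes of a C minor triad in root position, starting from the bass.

The chord tones are C–Eb–G. With the root (C) lowest for root position: C, Eb, G.

C, Eb, G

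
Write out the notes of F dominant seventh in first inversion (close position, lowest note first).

F dominant seventh is F–A–C–Eb. First inversion puts the third (A) in the bass, with the remaining tones above: A, C, Eb, F.

A, C, Eb, F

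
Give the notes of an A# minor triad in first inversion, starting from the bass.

C#, E#, A#

A# minor is A#–C#–E#. First inversion puts the third (C#) in the bass, with the remaining tones above: C#, E#, A#.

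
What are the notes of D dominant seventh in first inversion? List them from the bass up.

D dominant seventh is D–F#–A–C. First inversion puts the third (F#) in the bass, with the remaining tones above: F#, A, C, D.

F#, A, C, D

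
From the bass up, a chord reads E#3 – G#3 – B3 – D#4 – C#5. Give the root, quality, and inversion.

The pitch classes E#, G#, B, D#, C# arrange in thirds as C#–E#–G#–B–D#: a C# dominant ninth chord.
E# is the third of C# dominant ninth; third in the bass means first inversion.

C# dominant ninth, first inversion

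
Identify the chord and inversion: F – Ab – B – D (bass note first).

B diminished seventh, second inversion

The pitch classes F, Ab, B, D arrange in thirds as B–D–F–Ab: a B diminished seventh chord.
With the fifth (F) in the bass, the chord is in second inversion (figured bass 4/3).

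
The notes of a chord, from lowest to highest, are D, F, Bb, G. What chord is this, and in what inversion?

The pitch classes D, F, Bb, G arrange in thirds as G–Bb–D–F: a G minor seventh chord.
With the fifth (D) in the bass, the chord is in second inversion (figured bass 4/3).

G minor seventh, second inversion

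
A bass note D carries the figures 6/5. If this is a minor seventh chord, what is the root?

The figures 6/5 mean the third of the chord is in the bass. If D is the third of a minor seventh chord, the root is B (chord tones B–D–F#–A).

B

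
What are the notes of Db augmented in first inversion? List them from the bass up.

The chord tones are Db–F–A. With the third (F) lowest for first inversion: F, A, Db.

F, A, Db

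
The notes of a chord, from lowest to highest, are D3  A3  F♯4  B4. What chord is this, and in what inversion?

B minor seventh, first inversion

The pitch classes D, A, F#, B arrange in thirds as B–D–F#–A: a B minor seventh chord.
The lowest note is D, the third of the chord, so this is first inversion (figured bass 6/5).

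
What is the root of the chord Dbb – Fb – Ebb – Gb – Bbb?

Ebb

The distinct letter names are Dbb, Fb, Ebb, Gb, Bbb. Arranged as a stack of thirds they read Ebb–Gb–Bbb–Dbb–Fb, so Ebb is the root (an Ebb dominant ninth chord).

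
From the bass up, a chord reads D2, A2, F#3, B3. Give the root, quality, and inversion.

B minor seventh, first inversion

Reducing to letter names: D, A, F#, B. These stack in thirds as B–D–F#–A — a B minor seventh chord.
D is the third of B minor seventh; third in the bass means first inversion (figured bass 6/5).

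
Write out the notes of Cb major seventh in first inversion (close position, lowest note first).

Cb major seventh is Cb–Eb–Gb–Bb. First inversion puts the third (Eb) in the bass, with the remaining tones above: Eb, Gb, Bb, Cb.

Eb, Gb, Bb, Cb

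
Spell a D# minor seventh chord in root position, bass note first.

D#, F#, A#, C#

Spelling D# minor seventh: D#–F#–A#–C#. In root position the root is bass, giving D#, F#, A#, C# from the bottom.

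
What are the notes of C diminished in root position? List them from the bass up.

Spelling C diminished: C–Eb–Gb. In root position the root is bass, giving C, Eb, Gb from the bottom.

C, Eb, Gb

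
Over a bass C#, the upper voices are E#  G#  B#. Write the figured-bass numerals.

The notes C#, E#, G#, B# stack in thirds as C#–E#–G#–B# — a C# major seventh chord. The bass C# is the root, so this is root position: figured 7.

7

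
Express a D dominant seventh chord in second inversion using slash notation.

Second inversion of D dominant seventh has the fifth (A) in the bass. As a slash chord: D7/A.

D7/A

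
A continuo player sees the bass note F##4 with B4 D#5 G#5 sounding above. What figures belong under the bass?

4/2

The notes F##, B, D#, G# stack in thirds as G#–B–D#–F## — a G# minor-major seventh chord. The bass F## is the seventh, so this is third inversion: figured 4/2.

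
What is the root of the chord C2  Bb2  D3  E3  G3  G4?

C

The distinct letter names are C, Bb, D, E, G. Arranged as a stack of thirds they read C–E–G–Bb–D, so C is the root (a C dominant ninth chord).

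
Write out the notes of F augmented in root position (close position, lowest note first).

F augmented is F–A–C#. Root position puts the root (F) in the bass, with the remaining tones above: F, A, C#.

F, A, C#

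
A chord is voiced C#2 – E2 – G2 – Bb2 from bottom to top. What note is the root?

The distinct letter names are C#, E, G, Bb. Arranged as a stack of thirds they read C#–E–G–Bb, so C# is the root (a C# diminished seventh chord).

C#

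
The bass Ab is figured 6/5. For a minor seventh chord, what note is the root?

F

The figures 6/5 mean the third of the chord is in the bass. If Ab is the third of a minor seventh chord, the root is F (chord tones F–Ab–C–Eb).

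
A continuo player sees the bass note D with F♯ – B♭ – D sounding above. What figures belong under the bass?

6

The notes D, F#, Bb stack in thirds as Bb–D–F# — a Bb augmented triad. The bass D is the third, so this is first inversion: figured 6.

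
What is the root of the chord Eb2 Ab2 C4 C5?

Ab

Reordering Eb, Ab, C into stacked thirds gives Ab–C–Eb; the bottom of that stack, Ab, is the root.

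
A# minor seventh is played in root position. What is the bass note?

A#

A# minor seventh is A#–C#–E#–G#. Root position places the root in the bass: A#.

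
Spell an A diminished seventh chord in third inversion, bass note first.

A diminished seventh is A–C–Eb–Gb. Third inversion puts the seventh (Gb) in the bass, with the remaining tones above: Gb, A, C, Eb.

Gb, A, C, Eb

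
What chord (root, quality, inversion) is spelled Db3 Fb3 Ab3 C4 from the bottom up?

Reducing to letter names: Db, Fb, Ab, C. These stack in thirds as Db–Fb–Ab–C — a Db minor-major seventh chord.
The lowest note is Db, the root of the chord, so this is root position (figured bass 7).

Db minor-major seventh, root position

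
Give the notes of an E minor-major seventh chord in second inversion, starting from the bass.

The chord tones are E–G–B–D#. With the fifth (B) lowest for second inversion: B, D#, E, G.

B, D#, E, G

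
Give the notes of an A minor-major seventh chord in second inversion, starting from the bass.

E, G#, A, C

The chord tones are A–C–E–G#. With the fifth (E) lowest for second inversion: E, G#, A, C.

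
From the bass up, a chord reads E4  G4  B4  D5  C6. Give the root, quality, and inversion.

The pitch classes E, G, B, D, C arrange in thirds as C–E–G–B–D: a C major ninth chord.
The lowest note is E, the third of the chord, so this is first inversion.

C major ninth, first inversion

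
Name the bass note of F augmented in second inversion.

The fifth of F augmented (F–A–C#) is C#; that is the bass in second inversion.

C#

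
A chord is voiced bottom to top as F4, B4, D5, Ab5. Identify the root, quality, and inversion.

B diminished seventh, second inversion

The distinct note names are F, B, D, Ab. Stacked in thirds they read B–D–F–Ab, which is a diminished seventh chord on B.
With the fifth (F) in the bass, the chord is in second inversion (figured bass 4/3).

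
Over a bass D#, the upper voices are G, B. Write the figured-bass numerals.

6/4

The notes D#, G, B stack in thirds as G–B–D# — a G augmented triad. The bass D# is the fifth, so this is second inversion: figured 6/4.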